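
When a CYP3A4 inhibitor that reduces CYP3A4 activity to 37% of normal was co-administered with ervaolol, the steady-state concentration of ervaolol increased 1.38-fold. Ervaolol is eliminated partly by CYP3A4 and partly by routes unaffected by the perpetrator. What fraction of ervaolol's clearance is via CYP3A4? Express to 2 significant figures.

Write x for the fraction cleared via CYP3A4. The observed steady-state concentration change means clearance fell to 1/1.38 = 0.7246 of baseline.
Setting x·0.37 + (1 − x) = 0.7246 and solving: x = (0.7246 − 1)/(0.37 − 1) = 0.44.

0.44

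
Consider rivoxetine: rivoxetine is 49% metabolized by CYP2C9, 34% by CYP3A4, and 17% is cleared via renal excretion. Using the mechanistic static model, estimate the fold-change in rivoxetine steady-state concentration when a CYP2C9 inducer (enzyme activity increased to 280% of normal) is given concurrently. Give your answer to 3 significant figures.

CYP2C9: 0.49 × 2.8 = 1.372
CYP3A4: 0.34 (unchanged)
Other: 0.17 (unchanged)
Relative clearance = 1.372 + 0.34 + 0.17 = 1.882.
Steady-state concentration is inversely proportional to clearance, so the fold-change is 1 / 1.882 = 0.531.

0.531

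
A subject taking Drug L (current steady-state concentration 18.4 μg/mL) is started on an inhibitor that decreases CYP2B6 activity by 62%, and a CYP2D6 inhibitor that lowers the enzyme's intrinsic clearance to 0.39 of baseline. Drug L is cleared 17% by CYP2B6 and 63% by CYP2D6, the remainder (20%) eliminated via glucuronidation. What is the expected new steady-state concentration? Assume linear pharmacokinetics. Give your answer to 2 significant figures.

The CYP2B6 pathway (17% of clearance) is reduced to 0.38× activity: 0.17 × 0.38 = 0.0646.
The CYP2D6 pathway (63% of clearance) is reduced to 0.39× activity: 0.63 × 0.39 = 0.2457.
The remaining 20% of clearance is unaffected.
Relative clearance = 0.0646 + 0.2457 + 0.2 = 0.5103.
Dividing the baseline by the relative clearance: 18.4 / 0.5103 = 36 μg/mL.

36 μg/mL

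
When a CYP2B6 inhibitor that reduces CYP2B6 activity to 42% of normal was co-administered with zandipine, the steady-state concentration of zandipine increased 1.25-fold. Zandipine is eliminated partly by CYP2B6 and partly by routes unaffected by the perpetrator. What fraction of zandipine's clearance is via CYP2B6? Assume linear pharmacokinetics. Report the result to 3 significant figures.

0.345

Call the CYP2B6 fraction fm. After the interaction, CL_new/CL_old = fm × 0.42 + (1 − fm).
Steady-state concentration ratio = 1 / (new CL fraction), so new CL fraction = 1 / 1.25 = 0.8.
fm × 0.42 + 1 − fm = 0.8  ⇒  fm × (0.42 − 1) = −0.2  ⇒  fm = 0.345.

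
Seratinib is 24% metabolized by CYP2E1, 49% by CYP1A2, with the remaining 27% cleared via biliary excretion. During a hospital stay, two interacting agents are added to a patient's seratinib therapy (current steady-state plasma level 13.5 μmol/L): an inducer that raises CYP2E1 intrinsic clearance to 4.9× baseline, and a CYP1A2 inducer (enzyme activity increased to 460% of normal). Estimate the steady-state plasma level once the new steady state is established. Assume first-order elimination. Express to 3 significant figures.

3.65 μmol/L

The CYP2E1 pathway (24% of clearance) is boosted to 4.9× activity: 0.24 × 4.9 = 1.176.
The CYP1A2 pathway (49% of clearance) increases to 4.6× activity: 0.49 × 4.6 = 2.254.
The remaining 27% of clearance is unaffected.
CL_new/CL_old = 1.176 + 2.254 + 0.27 = 3.7.
New steady-state plasma level = 13.5 / 3.7 = 3.65 μmol/L (concentration scales inversely with clearance).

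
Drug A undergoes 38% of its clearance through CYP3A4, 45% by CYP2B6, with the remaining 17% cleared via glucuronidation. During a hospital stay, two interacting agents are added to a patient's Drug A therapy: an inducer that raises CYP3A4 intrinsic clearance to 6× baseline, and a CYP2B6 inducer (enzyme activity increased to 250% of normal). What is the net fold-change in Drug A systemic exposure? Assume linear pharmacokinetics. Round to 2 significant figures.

0.28

The CYP3A4 pathway (38% of clearance) is boosted to 6× activity: 0.38 × 6 = 2.28.
The CYP2B6 pathway (45% of clearance) is boosted to 2.5× activity: 0.45 × 2.5 = 1.125.
The remaining 17% of clearance is unaffected.
New clearance relative to baseline: 2.28 + 1.125 + 0.17 = 3.575.
Net systemic exposure ratio = 1 / 3.575 = 0.28.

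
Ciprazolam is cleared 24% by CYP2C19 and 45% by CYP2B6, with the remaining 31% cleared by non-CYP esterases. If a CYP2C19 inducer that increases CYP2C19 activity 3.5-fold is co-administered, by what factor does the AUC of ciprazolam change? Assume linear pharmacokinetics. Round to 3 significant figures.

0.625

The CYP2C19 pathway (24% of clearance) increases to 3.5× activity: 0.24 × 3.5 = 0.84.
CYP2B6 (45%) and the residual 31% are unaffected.
CL_new/CL_old = 0.84 + 0.45 + 0.31 = 1.6.
Since AUC ∝ 1/CL, the ratio is 1 / 1.6 = 0.625.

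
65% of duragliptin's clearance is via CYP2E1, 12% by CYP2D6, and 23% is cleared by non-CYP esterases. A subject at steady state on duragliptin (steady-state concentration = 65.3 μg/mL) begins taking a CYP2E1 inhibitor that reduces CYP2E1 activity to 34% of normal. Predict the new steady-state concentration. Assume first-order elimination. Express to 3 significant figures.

114 μg/mL

The CYP2E1 pathway (65% of clearance) is reduced to 0.34× activity: 0.65 × 0.34 = 0.221.
CYP2D6 (12%) and the residual 23% are unaffected.
New clearance relative to baseline: 0.221 + 0.12 + 0.23 = 0.571.
Steady-state concentration ∝ 1/CL, so new value = 65.3 / 0.571 = 114 μg/mL.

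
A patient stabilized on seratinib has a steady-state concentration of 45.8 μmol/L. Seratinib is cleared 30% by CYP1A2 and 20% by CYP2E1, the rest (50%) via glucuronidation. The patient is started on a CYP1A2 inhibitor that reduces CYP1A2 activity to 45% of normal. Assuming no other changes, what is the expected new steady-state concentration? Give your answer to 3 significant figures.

CYP1A2: 0.3 × 0.45 = 0.135
CYP2E1: 0.2 (unchanged)
Other: 0.5 (unchanged)
New clearance relative to baseline: 0.135 + 0.2 + 0.5 = 0.835.
With dosing unchanged, steady-state concentration scales as 1/CL: 45.8 / 0.835 = 54.9 μmol/L.

54.9 μmol/L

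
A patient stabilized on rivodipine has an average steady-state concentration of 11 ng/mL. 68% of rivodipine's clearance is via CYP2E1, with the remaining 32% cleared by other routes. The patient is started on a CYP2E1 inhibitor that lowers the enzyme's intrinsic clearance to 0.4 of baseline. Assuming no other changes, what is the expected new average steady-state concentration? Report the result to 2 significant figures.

19 ng/mL

The CYP2E1 pathway (68% of clearance) falls to 0.4× activity: 0.68 × 0.4 = 0.272.
Non-CYP routes (32%) are unchanged.
Relative clearance = 0.272 + 0.32 = 0.592.
With dosing unchanged, average steady-state concentration scales as 1/CL: 11 / 0.592 = 19 ng/mL.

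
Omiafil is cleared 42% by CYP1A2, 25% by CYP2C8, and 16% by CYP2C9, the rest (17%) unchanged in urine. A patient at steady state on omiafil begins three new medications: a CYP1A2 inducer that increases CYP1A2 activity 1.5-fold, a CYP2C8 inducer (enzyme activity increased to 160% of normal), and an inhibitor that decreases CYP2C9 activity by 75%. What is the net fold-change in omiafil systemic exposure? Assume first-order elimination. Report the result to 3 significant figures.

0.806

The CYP1A2 pathway (42% of clearance) rises to 1.5× activity: 0.42 × 1.5 = 0.63.
The CYP2C8 pathway (25% of clearance) rises to 1.6× activity: 0.25 × 1.6 = 0.4.
The CYP2C9 pathway (16% of clearance) falls to 0.25× activity: 0.16 × 0.25 = 0.04.
The remaining 17% of clearance is unaffected.
CL_new/CL_old = 0.63 + 0.4 + 0.04 + 0.17 = 1.24.
Systemic exposure ∝ 1/CL: fold-change = 1 / 1.24 = 0.806.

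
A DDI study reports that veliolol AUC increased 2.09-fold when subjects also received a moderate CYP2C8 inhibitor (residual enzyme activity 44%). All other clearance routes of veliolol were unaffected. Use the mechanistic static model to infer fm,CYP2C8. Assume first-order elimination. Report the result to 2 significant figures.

0.93

CL'/CL = 1 / 2.09 = 0.4785
0.44·fm + (1 − fm) = 0.4785
fm = (0.4785 − 1) / (0.44 − 1) = 0.93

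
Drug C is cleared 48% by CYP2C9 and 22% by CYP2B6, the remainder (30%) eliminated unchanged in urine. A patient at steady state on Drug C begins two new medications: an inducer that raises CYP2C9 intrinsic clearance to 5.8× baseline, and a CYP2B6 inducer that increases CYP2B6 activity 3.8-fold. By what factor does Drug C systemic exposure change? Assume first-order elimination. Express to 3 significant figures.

The CYP2C9 pathway (48% of clearance) rises to 5.8× activity: 0.48 × 5.8 = 2.784.
The CYP2B6 pathway (22% of clearance) increases to 3.8× activity: 0.22 × 3.8 = 0.836.
The remaining 30% of clearance is unaffected.
CL_new/CL_old = 2.784 + 0.836 + 0.3 = 3.92.
Net systemic exposure ratio = 1 / 3.92 = 0.255.

0.255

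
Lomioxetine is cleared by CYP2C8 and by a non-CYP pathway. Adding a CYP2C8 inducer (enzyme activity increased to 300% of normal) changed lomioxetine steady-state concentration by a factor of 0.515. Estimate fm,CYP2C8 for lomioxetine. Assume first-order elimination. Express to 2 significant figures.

Let fm be the CYP2C8 fraction. New clearance relative to baseline = fm × 3 + (1 − fm).
Steady-state concentration ratio = 1 / (new CL fraction), so new CL fraction = 1 / 0.515 = 1.942.
fm × 3 + 1 − fm = 1.942  ⇒  fm × (3 − 1) = 0.9417  ⇒  fm = 0.47.

0.47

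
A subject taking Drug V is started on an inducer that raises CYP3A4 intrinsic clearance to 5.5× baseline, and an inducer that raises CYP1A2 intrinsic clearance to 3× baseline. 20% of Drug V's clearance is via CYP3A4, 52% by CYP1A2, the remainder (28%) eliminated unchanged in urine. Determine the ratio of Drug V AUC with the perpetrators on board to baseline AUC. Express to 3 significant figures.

CYP3A4: 0.2 × 5.5 = 1.1
CYP1A2: 0.52 × 3 = 1.56
Other: 0.28 (unchanged)
New clearance relative to baseline: 1.1 + 1.56 + 0.28 = 2.94.
Because AUC varies inversely with clearance, the combined effect is 1 / 2.94 = 0.340.

0.340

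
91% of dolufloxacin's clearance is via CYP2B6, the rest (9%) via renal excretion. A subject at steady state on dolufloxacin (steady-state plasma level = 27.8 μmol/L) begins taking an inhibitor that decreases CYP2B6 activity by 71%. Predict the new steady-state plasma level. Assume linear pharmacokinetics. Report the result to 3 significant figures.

78.6 μmol/L

The CYP2B6 pathway (91% of clearance) drops to 0.29× activity: 0.91 × 0.29 = 0.2639.
The remaining 9% of clearance is unaffected.
New clearance relative to baseline: 0.2639 + 0.09 = 0.3539.
Steady-state plasma level ∝ 1/CL, so new value = 27.8 / 0.3539 = 78.6 μmol/L.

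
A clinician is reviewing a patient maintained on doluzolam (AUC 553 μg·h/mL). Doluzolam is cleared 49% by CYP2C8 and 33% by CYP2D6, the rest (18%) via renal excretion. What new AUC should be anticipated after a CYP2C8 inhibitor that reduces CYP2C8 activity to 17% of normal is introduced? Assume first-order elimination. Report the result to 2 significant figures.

9.3 × 10² μg·h/mL

The CYP2C8 pathway (49% of clearance) drops to 0.17× activity: 0.49 × 0.17 = 0.0833.
CYP2D6 (33%) and the residual 18% are unaffected.
New clearance relative to baseline: 0.0833 + 0.33 + 0.18 = 0.5933.
With dosing unchanged, AUC scales as 1/CL: 553 / 0.5933 = 9.3 × 10² μg·h/mL.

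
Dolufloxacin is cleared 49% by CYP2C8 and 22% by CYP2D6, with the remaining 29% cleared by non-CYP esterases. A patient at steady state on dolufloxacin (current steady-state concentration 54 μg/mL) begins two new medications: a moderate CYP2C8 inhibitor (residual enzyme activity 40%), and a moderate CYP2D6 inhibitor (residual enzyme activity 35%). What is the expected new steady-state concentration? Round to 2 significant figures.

96 μg/mL

CYP2C8: 0.49 × 0.4 = 0.196
CYP2D6: 0.22 × 0.35 = 0.077
Other: 0.29 (unchanged)
CL_new/CL_old = 0.196 + 0.077 + 0.29 = 0.563.
New steady-state concentration = 54 / 0.563 = 96 μg/mL (concentration scales inversely with clearance).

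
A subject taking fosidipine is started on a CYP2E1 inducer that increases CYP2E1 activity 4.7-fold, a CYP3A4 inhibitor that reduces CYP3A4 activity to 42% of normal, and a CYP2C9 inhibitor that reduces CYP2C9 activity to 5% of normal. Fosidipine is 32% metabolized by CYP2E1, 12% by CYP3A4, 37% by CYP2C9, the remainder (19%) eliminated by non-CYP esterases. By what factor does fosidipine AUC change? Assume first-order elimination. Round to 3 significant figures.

0.567

CYP2E1: 0.32 × 4.7 = 1.504
CYP3A4: 0.12 × 0.42 = 0.0504
CYP2C9: 0.37 × 0.05 = 0.0185
Other: 0.19 (unchanged)
Relative clearance = 1.504 + 0.0504 + 0.0185 + 0.19 = 1.7629.
Net AUC ratio = 1 / 1.7629 = 0.567.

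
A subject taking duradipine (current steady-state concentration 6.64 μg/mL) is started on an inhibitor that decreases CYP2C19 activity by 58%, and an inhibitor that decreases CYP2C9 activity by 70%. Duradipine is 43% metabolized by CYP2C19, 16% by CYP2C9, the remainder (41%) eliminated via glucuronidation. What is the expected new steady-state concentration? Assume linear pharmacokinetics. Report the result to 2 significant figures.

10 μg/mL

The CYP2C19 pathway (43% of clearance) is reduced to 0.42× activity: 0.43 × 0.42 = 0.1806.
The CYP2C9 pathway (16% of clearance) drops to 0.3× activity: 0.16 × 0.3 = 0.048.
The remaining 41% of clearance is unaffected.
CL_new/CL_old = 0.1806 + 0.048 + 0.41 = 0.6386.
New steady-state concentration = 6.64 / 0.6386 = 10 μg/mL (concentration scales inversely with clearance).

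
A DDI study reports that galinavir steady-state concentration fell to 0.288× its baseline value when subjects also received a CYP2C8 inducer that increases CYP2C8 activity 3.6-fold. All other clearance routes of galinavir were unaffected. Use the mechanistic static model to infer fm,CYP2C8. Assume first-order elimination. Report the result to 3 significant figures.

0.951

Call the CYP2C8 fraction fm. After the interaction, CL_new/CL_old = fm × 3.6 + (1 − fm).
Steady-state concentration ratio = 1 / (new CL fraction), so new CL fraction = 1 / 0.288 = 3.472.
fm × 3.6 + 1 − fm = 3.472  ⇒  fm × (3.6 − 1) = 2.472  ⇒  fm = 0.951.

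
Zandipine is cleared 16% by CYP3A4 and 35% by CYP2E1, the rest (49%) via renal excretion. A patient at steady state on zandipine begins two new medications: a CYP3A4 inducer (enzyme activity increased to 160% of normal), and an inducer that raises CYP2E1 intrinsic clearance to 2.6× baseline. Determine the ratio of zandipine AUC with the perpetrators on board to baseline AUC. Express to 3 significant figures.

CYP3A4: 0.16 × 1.6 = 0.256
CYP2E1: 0.35 × 2.6 = 0.91
Other: 0.49 (unchanged)
CL_new/CL_old = 0.256 + 0.91 + 0.49 = 1.656.
AUC ∝ 1/CL: fold-change = 1 / 1.656 = 0.604.

0.604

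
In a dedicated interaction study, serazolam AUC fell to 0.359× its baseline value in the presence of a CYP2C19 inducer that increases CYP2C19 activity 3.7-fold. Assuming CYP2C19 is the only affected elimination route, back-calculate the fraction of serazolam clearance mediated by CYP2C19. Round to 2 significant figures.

0.66

CL'/CL = 1 / 0.359 = 2.786
3.7·fm + (1 − fm) = 2.786
fm = (2.786 − 1) / (3.7 − 1) = 0.66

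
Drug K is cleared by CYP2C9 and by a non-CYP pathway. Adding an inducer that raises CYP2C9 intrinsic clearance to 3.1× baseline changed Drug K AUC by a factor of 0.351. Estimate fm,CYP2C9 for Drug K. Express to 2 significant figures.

0.88

Call the CYP2C9 fraction fm. After the interaction, CL_new/CL_old = fm × 3.1 + (1 − fm).
AUC ratio = 1 / (new CL fraction), so new CL fraction = 1 / 0.351 = 2.849.
fm × 3.1 + 1 − fm = 2.849  ⇒  fm × (3.1 − 1) = 1.849  ⇒  fm = 0.88.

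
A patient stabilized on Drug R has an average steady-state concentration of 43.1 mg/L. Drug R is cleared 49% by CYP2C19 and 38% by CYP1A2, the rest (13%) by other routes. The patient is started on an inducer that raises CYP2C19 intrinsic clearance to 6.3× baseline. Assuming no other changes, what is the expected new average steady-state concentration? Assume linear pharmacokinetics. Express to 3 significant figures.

12.0 mg/L

CYP2C19: 0.49 × 6.3 = 3.087
CYP1A2: 0.38 (unchanged)
Other: 0.13 (unchanged)
New clearance relative to baseline: 3.087 + 0.38 + 0.13 = 3.597.
Average steady-state concentration ∝ 1/CL, so new value = 43.1 / 3.597 = 12.0 mg/L.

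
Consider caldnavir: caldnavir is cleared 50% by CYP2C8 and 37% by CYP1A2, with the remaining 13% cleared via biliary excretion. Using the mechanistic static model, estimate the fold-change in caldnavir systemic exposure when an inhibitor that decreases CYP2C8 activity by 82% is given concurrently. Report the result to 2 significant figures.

CYP2C8: 0.5 × 0.18 = 0.09
CYP1A2: 0.37 (unchanged)
Other: 0.13 (unchanged)
Relative clearance = 0.09 + 0.37 + 0.13 = 0.59.
Systemic exposure is inversely proportional to clearance, so the fold-change is 1 / 0.59 = 1.7.

1.7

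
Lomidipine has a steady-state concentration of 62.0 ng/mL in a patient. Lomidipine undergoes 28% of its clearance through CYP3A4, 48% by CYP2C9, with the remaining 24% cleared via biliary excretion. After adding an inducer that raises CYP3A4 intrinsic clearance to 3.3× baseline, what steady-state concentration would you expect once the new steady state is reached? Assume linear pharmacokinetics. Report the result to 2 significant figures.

38 ng/mL

The CYP3A4 pathway (28% of clearance) rises to 3.3× activity: 0.28 × 3.3 = 0.924.
CYP2C9 (48%) and the residual 24% are unaffected.
Relative clearance = 0.924 + 0.48 + 0.24 = 1.644.
Steady-state concentration ∝ 1/CL, so new value = 62.0 / 1.644 = 38 ng/mL.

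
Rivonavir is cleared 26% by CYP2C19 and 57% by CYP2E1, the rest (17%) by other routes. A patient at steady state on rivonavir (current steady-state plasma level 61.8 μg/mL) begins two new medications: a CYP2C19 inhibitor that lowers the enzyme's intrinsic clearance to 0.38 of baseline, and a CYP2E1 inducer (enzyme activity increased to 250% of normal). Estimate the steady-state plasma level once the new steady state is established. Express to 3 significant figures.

36.5 μg/mL

The CYP2C19 pathway (26% of clearance) drops to 0.38× activity: 0.26 × 0.38 = 0.0988.
The CYP2E1 pathway (57% of clearance) rises to 2.5× activity: 0.57 × 2.5 = 1.425.
Non-CYP routes (17%) are unchanged.
New clearance relative to baseline: 0.0988 + 1.425 + 0.17 = 1.6938.
Dividing the baseline by the relative clearance: 61.8 / 1.6938 = 36.5 μg/mL.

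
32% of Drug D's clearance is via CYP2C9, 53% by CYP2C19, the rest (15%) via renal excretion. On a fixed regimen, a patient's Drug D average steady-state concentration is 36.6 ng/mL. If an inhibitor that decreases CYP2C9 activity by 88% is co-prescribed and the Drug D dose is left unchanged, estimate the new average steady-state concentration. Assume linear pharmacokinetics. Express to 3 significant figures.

50.9 ng/mL

The CYP2C9 pathway (32% of clearance) is reduced to 0.12× activity: 0.32 × 0.12 = 0.0384.
CYP2C19 (53%) and the residual 15% are unaffected.
Relative clearance = 0.0384 + 0.53 + 0.15 = 0.7184.
With dosing unchanged, average steady-state concentration scales as 1/CL: 36.6 / 0.7184 = 50.9 ng/mL.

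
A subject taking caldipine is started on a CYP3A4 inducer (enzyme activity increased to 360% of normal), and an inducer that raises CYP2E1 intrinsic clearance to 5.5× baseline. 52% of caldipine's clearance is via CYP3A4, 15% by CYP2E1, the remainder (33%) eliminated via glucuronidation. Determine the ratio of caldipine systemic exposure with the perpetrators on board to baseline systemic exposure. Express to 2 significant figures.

The CYP3A4 pathway (52% of clearance) is boosted to 3.6× activity: 0.52 × 3.6 = 1.872.
The CYP2E1 pathway (15% of clearance) rises to 5.5× activity: 0.15 × 5.5 = 0.825.
Non-CYP routes (33%) are unchanged.
CL_new/CL_old = 1.872 + 0.825 + 0.33 = 3.027.
Systemic exposure ∝ 1/CL: fold-change = 1 / 3.027 = 0.33.

0.33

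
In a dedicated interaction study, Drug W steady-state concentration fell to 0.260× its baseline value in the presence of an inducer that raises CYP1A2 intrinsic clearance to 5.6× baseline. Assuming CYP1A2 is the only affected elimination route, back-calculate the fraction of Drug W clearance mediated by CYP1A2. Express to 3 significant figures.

Let x = fm,CYP1A2. Because steady-state concentration ∝ 1/CL, relative clearance rose to 1/0.260 = 3.846.
Setting x·5.6 + (1 − x) = 3.846 and solving: x = (3.846 − 1)/(5.6 − 1) = 0.619.

0.619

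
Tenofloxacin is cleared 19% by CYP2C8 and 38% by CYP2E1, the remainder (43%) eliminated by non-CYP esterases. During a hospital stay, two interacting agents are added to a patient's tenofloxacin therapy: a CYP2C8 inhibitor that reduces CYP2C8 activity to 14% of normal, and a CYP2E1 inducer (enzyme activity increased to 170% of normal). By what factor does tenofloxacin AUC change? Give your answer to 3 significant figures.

0.907

The CYP2C8 pathway (19% of clearance) is reduced to 0.14× activity: 0.19 × 0.14 = 0.0266.
The CYP2E1 pathway (38% of clearance) rises to 1.7× activity: 0.38 × 1.7 = 0.646.
The remaining 43% of clearance is unaffected.
Relative clearance = 0.0266 + 0.646 + 0.43 = 1.1026.
AUC ∝ 1/CL: fold-change = 1 / 1.1026 = 0.907.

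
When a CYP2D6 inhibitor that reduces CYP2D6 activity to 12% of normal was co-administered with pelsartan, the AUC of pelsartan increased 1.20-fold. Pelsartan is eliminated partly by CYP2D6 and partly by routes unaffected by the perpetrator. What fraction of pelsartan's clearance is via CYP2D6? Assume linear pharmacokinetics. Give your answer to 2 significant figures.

Call the CYP2D6 fraction fm. After the interaction, CL_new/CL_old = fm × 0.12 + (1 − fm).
AUC ratio = 1 / (new CL fraction), so new CL fraction = 1 / 1.20 = 0.8333.
fm × 0.12 + 1 − fm = 0.8333  ⇒  fm × (0.12 − 1) = −0.1667  ⇒  fm = 0.19.

0.19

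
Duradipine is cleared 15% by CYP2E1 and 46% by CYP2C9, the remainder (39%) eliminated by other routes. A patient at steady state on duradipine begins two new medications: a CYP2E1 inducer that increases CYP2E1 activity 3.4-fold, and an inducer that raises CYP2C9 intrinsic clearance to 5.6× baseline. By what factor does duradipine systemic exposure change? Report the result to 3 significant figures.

0.288

The CYP2E1 pathway (15% of clearance) increases to 3.4× activity: 0.15 × 3.4 = 0.51.
The CYP2C9 pathway (46% of clearance) is boosted to 5.6× activity: 0.46 × 5.6 = 2.576.
Non-CYP routes (39%) are unchanged.
New clearance relative to baseline: 0.51 + 2.576 + 0.39 = 3.476.
Systemic exposure ∝ 1/CL: fold-change = 1 / 3.476 = 0.288.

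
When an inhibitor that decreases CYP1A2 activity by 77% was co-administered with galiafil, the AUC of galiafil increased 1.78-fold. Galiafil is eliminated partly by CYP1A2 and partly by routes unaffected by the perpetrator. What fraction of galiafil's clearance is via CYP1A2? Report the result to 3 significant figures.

0.569

Let fm be the CYP1A2 fraction. New clearance relative to baseline = fm × 0.23 + (1 − fm).
AUC ratio = 1 / (new CL fraction), so new CL fraction = 1 / 1.78 = 0.5618.
fm × 0.23 + 1 − fm = 0.5618  ⇒  fm × (0.23 − 1) = −0.4382  ⇒  fm = 0.569.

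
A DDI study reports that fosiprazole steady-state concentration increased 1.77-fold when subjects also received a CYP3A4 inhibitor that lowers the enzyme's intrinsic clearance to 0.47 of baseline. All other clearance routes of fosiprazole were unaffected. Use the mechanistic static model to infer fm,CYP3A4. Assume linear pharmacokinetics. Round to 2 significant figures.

Write x for the fraction cleared via CYP3A4. The observed steady-state concentration change means clearance fell to 1/1.77 = 0.565 of baseline.
Setting x·0.47 + (1 − x) = 0.565 and solving: x = (0.565 − 1)/(0.47 − 1) = 0.82.

0.82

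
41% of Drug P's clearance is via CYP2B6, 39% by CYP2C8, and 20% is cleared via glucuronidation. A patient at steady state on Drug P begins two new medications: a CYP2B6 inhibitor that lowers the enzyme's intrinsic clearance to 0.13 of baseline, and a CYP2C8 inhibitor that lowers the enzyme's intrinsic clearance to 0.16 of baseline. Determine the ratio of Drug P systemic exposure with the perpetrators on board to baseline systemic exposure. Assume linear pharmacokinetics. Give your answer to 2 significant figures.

3.2

The CYP2B6 pathway (41% of clearance) falls to 0.13× activity: 0.41 × 0.13 = 0.0533.
The CYP2C8 pathway (39% of clearance) drops to 0.16× activity: 0.39 × 0.16 = 0.0624.
The remaining 20% of clearance is unaffected.
CL_new/CL_old = 0.0533 + 0.0624 + 0.2 = 0.3157.
Net systemic exposure ratio = 1 / 0.3157 = 3.2.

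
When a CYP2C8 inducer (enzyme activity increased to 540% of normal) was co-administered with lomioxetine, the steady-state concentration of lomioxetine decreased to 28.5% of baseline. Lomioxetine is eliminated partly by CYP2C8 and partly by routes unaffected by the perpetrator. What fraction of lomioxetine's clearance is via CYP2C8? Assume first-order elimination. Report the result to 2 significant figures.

0.57

CL'/CL = 1 / 0.285 = 3.509
5.4·fm + (1 − fm) = 3.509
fm = (3.509 − 1) / (5.4 − 1) = 0.57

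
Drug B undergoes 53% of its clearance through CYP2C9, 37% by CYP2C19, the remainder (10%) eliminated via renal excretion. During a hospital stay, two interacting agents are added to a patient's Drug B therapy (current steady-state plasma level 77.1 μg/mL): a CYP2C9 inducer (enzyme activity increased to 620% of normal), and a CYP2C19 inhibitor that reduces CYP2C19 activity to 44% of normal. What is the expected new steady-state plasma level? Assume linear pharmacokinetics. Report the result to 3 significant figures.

21.7 μg/mL

CYP2C9: 0.53 × 6.2 = 3.286
CYP2C19: 0.37 × 0.44 = 0.1628
Other: 0.1 (unchanged)
Relative clearance = 3.286 + 0.1628 + 0.1 = 3.5488.
Dividing the baseline by the relative clearance: 77.1 / 3.5488 = 21.7 μg/mL.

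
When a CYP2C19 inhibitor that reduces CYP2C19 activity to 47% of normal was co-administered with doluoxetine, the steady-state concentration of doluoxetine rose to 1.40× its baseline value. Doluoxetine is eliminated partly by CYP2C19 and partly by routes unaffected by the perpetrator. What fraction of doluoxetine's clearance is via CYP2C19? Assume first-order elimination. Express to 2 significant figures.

0.54

Let fm be the CYP2C19 fraction. New clearance relative to baseline = fm × 0.47 + (1 − fm).
Steady-state concentration ratio = 1 / (new CL fraction), so new CL fraction = 1 / 1.40 = 0.7143.
fm × 0.47 + 1 − fm = 0.7143  ⇒  fm × (0.47 − 1) = −0.2857  ⇒  fm = 0.54.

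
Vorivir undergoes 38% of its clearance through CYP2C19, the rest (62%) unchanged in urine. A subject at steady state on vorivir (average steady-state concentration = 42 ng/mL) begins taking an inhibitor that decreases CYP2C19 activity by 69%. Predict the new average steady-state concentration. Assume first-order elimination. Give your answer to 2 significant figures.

The CYP2C19 pathway (38% of clearance) drops to 0.31× activity: 0.38 × 0.31 = 0.1178.
Non-CYP routes (62%) are unchanged.
New clearance relative to baseline: 0.1178 + 0.62 = 0.7378.
New average steady-state concentration = baseline ÷ relative clearance = 42 / 0.7378 = 57 ng/mL.

57 ng/mL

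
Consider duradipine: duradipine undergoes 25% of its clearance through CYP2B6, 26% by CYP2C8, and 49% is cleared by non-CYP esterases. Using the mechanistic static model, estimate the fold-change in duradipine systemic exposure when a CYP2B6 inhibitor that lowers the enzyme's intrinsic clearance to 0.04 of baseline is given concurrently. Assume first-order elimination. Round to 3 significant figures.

1.32

CYP2B6: 0.25 × 0.04 = 0.01
CYP2C8: 0.26 (unchanged)
Other: 0.49 (unchanged)
Relative clearance = 0.01 + 0.26 + 0.49 = 0.76.
Systemic exposure ratio = CL_old/CL_new = 1 / 0.76 = 1.32.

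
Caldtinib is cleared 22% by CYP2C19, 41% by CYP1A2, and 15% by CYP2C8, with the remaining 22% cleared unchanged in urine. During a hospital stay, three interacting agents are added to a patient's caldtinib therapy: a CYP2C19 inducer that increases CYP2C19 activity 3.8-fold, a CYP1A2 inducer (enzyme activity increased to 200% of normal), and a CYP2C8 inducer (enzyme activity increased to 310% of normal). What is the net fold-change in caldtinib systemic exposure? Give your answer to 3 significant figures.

The CYP2C19 pathway (22% of clearance) is boosted to 3.8× activity: 0.22 × 3.8 = 0.836.
The CYP1A2 pathway (41% of clearance) rises to 2× activity: 0.41 × 2 = 0.82.
The CYP2C8 pathway (15% of clearance) increases to 3.1× activity: 0.15 × 3.1 = 0.465.
Non-CYP routes (22%) are unchanged.
Relative clearance = 0.836 + 0.82 + 0.465 + 0.22 = 2.341.
Systemic exposure ∝ 1/CL: fold-change = 1 / 2.341 = 0.427.

0.427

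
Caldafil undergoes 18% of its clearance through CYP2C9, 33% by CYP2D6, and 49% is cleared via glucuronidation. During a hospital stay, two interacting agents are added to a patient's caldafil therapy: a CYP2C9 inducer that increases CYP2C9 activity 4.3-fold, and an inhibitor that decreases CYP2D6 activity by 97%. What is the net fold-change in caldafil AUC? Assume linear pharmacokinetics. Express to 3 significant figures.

The CYP2C9 pathway (18% of clearance) increases to 4.3× activity: 0.18 × 4.3 = 0.774.
The CYP2D6 pathway (33% of clearance) drops to 0.03× activity: 0.33 × 0.03 = 0.0099.
Non-CYP routes (49%) are unchanged.
New clearance relative to baseline: 0.774 + 0.0099 + 0.49 = 1.2739.
AUC ∝ 1/CL: fold-change = 1 / 1.2739 = 0.785.

0.785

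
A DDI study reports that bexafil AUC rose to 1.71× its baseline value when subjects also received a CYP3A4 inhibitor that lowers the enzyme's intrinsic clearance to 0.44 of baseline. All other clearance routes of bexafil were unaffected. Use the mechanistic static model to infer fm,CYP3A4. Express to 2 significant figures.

0.74

CL'/CL = 1 / 1.71 = 0.5848
0.44·fm + (1 − fm) = 0.5848
fm = (0.5848 − 1) / (0.44 − 1) = 0.74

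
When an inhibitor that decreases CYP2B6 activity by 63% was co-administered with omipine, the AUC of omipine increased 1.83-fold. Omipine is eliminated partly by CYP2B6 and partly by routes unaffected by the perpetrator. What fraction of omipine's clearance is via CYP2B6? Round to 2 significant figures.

0.72

CL'/CL = 1 / 1.83 = 0.5464
0.37·fm + (1 − fm) = 0.5464
fm = (0.5464 − 1) / (0.37 − 1) = 0.72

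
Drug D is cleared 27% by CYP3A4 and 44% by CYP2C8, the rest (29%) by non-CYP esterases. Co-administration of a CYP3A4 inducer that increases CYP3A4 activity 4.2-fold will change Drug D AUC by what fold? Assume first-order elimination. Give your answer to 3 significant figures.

0.536

CYP3A4: 0.27 × 4.2 = 1.134
CYP2C8: 0.44 (unchanged)
Other: 0.29 (unchanged)
New clearance relative to baseline: 1.134 + 0.44 + 0.29 = 1.864.
AUC is inversely proportional to clearance, so the fold-change is 1 / 1.864 = 0.536.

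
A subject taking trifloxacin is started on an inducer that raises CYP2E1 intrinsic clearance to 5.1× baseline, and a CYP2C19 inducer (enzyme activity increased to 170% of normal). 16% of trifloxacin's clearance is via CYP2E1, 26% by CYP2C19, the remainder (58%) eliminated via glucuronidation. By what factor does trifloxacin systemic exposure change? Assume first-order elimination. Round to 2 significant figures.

0.54

The CYP2E1 pathway (16% of clearance) rises to 5.1× activity: 0.16 × 5.1 = 0.816.
The CYP2C19 pathway (26% of clearance) increases to 1.7× activity: 0.26 × 1.7 = 0.442.
The remaining 58% of clearance is unaffected.
CL_new/CL_old = 0.816 + 0.442 + 0.58 = 1.838.
Systemic exposure ∝ 1/CL: fold-change = 1 / 1.838 = 0.54.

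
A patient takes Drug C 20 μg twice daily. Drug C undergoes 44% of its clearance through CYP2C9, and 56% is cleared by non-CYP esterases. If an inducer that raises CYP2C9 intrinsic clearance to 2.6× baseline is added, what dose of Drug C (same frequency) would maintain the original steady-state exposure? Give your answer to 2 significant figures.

CYP2C9: 0.44 × 2.6 = 1.144
Other: 0.56 (unchanged)
Relative clearance = 1.144 + 0.56 = 1.704.
Exposure is unchanged when dose changes in proportion to clearance. New dose = 20 μg × 1.704 = 34 μg.

34 μg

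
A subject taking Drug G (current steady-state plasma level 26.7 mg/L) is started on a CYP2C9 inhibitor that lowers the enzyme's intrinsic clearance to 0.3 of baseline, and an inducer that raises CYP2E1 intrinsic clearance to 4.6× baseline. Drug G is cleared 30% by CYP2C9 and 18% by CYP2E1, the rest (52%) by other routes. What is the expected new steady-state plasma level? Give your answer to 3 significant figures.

18.6 mg/L

The CYP2C9 pathway (30% of clearance) is reduced to 0.3× activity: 0.3 × 0.3 = 0.09.
The CYP2E1 pathway (18% of clearance) rises to 4.6× activity: 0.18 × 4.6 = 0.828.
Non-CYP routes (52%) are unchanged.
New clearance relative to baseline: 0.09 + 0.828 + 0.52 = 1.438.
Steady-state plasma level ∝ 1/CL: new value = 26.7 / 1.438 = 18.6 mg/L.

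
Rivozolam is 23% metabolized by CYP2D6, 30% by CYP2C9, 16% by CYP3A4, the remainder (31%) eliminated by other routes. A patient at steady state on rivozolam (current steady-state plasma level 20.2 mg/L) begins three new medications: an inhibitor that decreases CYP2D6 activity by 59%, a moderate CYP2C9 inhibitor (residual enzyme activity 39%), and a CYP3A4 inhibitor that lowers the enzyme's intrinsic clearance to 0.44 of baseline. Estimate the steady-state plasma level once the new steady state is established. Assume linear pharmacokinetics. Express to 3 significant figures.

The CYP2D6 pathway (23% of clearance) is reduced to 0.41× activity: 0.23 × 0.41 = 0.0943.
The CYP2C9 pathway (30% of clearance) is reduced to 0.39× activity: 0.3 × 0.39 = 0.117.
The CYP3A4 pathway (16% of clearance) falls to 0.44× activity: 0.16 × 0.44 = 0.0704.
Non-CYP routes (31%) are unchanged.
Relative clearance = 0.0943 + 0.117 + 0.0704 + 0.31 = 0.5917.
New steady-state plasma level = 20.2 / 0.5917 = 34.1 mg/L (concentration scales inversely with clearance).

34.1 mg/L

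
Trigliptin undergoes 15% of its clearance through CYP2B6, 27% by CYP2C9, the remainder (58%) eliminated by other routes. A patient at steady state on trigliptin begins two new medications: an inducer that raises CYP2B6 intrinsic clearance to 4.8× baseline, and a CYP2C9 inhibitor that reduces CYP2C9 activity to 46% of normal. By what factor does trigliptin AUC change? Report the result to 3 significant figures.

0.702

CYP2B6: 0.15 × 4.8 = 0.72
CYP2C9: 0.27 × 0.46 = 0.1242
Other: 0.58 (unchanged)
CL_new/CL_old = 0.72 + 0.1242 + 0.58 = 1.4242.
Because AUC varies inversely with clearance, the combined effect is 1 / 1.4242 = 0.702.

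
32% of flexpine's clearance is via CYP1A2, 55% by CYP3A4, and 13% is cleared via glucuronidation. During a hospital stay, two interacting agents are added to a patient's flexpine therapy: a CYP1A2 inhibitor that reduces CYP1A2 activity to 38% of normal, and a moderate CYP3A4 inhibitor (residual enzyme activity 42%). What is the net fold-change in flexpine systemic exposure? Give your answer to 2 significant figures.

The CYP1A2 pathway (32% of clearance) drops to 0.38× activity: 0.32 × 0.38 = 0.1216.
The CYP3A4 pathway (55% of clearance) drops to 0.42× activity: 0.55 × 0.42 = 0.231.
The remaining 13% of clearance is unaffected.
New clearance relative to baseline: 0.1216 + 0.231 + 0.13 = 0.4826.
Net systemic exposure ratio = 1 / 0.4826 = 2.1.

2.1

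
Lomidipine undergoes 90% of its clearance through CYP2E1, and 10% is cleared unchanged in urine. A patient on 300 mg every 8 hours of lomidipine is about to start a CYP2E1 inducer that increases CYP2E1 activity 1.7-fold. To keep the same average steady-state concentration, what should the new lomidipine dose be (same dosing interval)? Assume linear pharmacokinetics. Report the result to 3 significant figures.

CYP2E1: 0.9 × 1.7 = 1.53
Other: 0.1 (unchanged)
Relative clearance = 1.53 + 0.1 = 1.63.
Css,avg = (dose rate)/CL, so holding Css fixed requires dose ∝ CL: 300 × 1.63 = 489 mg.

489 mg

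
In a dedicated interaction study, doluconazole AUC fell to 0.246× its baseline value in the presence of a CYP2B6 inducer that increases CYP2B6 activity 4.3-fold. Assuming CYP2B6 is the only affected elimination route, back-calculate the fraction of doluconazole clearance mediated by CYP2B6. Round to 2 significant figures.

Call the CYP2B6 fraction fm. After the interaction, CL_new/CL_old = fm × 4.3 + (1 − fm).
AUC ratio = 1 / (new CL fraction), so new CL fraction = 1 / 0.246 = 4.065.
fm × 4.3 + 1 − fm = 4.065  ⇒  fm × (4.3 − 1) = 3.065  ⇒  fm = 0.93.

0.93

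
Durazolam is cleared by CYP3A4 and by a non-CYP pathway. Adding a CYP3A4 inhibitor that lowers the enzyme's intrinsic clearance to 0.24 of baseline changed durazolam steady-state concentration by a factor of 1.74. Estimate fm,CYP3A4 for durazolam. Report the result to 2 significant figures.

Let fm be the CYP3A4 fraction. New clearance relative to baseline = fm × 0.24 + (1 − fm).
Steady-state concentration ratio = 1 / (new CL fraction), so new CL fraction = 1 / 1.74 = 0.5747.
fm × 0.24 + 1 − fm = 0.5747  ⇒  fm × (0.24 − 1) = −0.4253  ⇒  fm = 0.56.

0.56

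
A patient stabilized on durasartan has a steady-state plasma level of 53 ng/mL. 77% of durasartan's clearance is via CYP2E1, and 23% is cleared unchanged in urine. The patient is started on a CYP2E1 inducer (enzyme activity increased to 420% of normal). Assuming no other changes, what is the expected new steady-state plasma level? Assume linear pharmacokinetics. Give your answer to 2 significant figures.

CYP2E1: 0.77 × 4.2 = 3.234
Other: 0.23 (unchanged)
CL_new/CL_old = 3.234 + 0.23 = 3.464.
New steady-state plasma level = baseline ÷ relative clearance = 53 / 3.464 = 15 ng/mL.

15 ng/mL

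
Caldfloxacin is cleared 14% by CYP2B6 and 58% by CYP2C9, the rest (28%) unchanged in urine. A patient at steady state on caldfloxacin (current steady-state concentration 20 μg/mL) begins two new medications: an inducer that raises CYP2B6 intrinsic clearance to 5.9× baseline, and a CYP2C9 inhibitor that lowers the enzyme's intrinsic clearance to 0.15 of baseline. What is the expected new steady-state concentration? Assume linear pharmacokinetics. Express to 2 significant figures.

17 μg/mL

The CYP2B6 pathway (14% of clearance) rises to 5.9× activity: 0.14 × 5.9 = 0.826.
The CYP2C9 pathway (58% of clearance) is reduced to 0.15× activity: 0.58 × 0.15 = 0.087.
The remaining 28% of clearance is unaffected.
Relative clearance = 0.826 + 0.087 + 0.28 = 1.193.
New steady-state concentration = 20 / 1.193 = 17 μg/mL (concentration scales inversely with clearance).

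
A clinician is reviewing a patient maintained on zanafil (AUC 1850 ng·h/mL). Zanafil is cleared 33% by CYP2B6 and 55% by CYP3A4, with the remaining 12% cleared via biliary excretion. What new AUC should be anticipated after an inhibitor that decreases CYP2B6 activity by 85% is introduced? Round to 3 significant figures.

2.57 × 10³ ng·h/mL

The CYP2B6 pathway (33% of clearance) is reduced to 0.15× activity: 0.33 × 0.15 = 0.0495.
CYP3A4 (55%) and the residual 12% are unaffected.
CL_new/CL_old = 0.0495 + 0.55 + 0.12 = 0.7195.
New AUC = baseline ÷ relative clearance = 1850 / 0.7195 = 2.57 × 10³ ng·h/mL.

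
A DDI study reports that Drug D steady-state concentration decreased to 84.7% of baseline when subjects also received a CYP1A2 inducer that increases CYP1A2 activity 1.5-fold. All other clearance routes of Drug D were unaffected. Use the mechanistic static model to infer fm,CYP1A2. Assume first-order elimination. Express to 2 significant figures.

0.36

Let fm be the CYP1A2 fraction. New clearance relative to baseline = fm × 1.5 + (1 − fm).
Steady-state concentration ratio = 1 / (new CL fraction), so new CL fraction = 1 / 0.847 = 1.181.
fm × 1.5 + 1 − fm = 1.181  ⇒  fm × (1.5 − 1) = 0.1806  ⇒  fm = 0.36.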